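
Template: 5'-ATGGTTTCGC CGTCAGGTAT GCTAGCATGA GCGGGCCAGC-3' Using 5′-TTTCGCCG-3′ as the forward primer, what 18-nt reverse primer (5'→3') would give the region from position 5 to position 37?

The product's 3' end on the top strand is position 37.
The reverse primer anneals to the top strand over positions 20–37, i.e. to TGCTAGCATGAGCGGGCC.
Its sequence written 5'→3' is the reverse complement: GGCCCGCTCATGCTAGCA.

5'-GGCCCGCTCATGCTAGCA-3'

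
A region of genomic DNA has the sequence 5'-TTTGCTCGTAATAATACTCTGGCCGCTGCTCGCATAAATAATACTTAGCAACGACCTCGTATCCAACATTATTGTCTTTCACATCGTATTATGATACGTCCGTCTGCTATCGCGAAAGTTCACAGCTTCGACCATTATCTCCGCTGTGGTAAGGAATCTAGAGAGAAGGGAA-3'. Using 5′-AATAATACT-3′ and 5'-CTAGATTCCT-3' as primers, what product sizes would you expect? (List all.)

152 bp, 125 bp

The forward primer AATAATACT matches the top strand at positions 10–18, 37–45.
The reverse primer's reverse complement is AGGAATCTAG, matching at positions 152–161.
Each forward site pairs with the reverse site to give a product ending at position 161: sizes 152, 125 bp.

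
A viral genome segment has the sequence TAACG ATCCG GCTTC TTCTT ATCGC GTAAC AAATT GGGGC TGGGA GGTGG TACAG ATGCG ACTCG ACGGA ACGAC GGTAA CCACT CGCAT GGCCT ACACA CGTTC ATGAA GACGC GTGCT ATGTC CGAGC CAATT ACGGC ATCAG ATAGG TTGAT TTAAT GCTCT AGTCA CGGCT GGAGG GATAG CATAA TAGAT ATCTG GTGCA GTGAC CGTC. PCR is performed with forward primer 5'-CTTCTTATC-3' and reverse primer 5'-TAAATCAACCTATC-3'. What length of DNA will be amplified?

Scanning the template, CTTCTTATC occurs at positions 15–23; this primer anneals to the bottom strand there with its 3' end pointing downstream.
Reverse complement of the reverse primer: GATAGGTTGATTTA. This occurs on the top strand at positions 145–158.
Amplicon spans positions 15–158: 144 bp.

144 bp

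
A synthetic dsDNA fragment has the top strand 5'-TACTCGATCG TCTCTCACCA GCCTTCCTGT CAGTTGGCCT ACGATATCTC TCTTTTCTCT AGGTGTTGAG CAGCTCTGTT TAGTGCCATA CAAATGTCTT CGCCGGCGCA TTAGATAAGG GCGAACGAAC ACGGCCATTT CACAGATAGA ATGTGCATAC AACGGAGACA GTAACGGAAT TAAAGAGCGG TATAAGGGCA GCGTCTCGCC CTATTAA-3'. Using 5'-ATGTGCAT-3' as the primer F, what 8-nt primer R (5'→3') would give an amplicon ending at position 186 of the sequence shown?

5'-TCTTTAAT-3'

The forward primer binds at positions 151–158; the product's 3' end on the top strand is position 186.
The reverse primer anneals to the top strand over positions 179–186, i.e. to ATTAAAGA.
Its sequence written 5'→3' is the reverse complement: TCTTTAAT.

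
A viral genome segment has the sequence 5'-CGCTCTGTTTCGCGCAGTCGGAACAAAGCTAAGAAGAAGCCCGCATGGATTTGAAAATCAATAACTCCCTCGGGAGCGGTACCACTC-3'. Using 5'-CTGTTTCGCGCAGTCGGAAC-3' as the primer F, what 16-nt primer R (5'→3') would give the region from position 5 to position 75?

The product's 3' end on the top strand is position 75.
The reverse primer anneals to the top strand over positions 60–75, i.e. to AATAACTCCCTCGGGA.
Its sequence written 5'→3' is the reverse complement: TCCCGAGGGAGTTATT.

5'-TCCCGAGGGAGTTATT-3'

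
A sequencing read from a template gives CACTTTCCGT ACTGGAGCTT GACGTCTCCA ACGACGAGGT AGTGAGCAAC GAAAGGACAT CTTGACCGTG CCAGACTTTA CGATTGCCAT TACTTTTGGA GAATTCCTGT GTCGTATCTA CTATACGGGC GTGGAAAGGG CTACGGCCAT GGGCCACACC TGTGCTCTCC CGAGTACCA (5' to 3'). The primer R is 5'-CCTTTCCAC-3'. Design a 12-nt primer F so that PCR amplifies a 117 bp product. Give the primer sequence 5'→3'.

The reverse primer's reverse complement GTGGAAAGG matches the template at positions 131–139, so the product ends at position 139.
A 117 bp product then starts at position 139 − 117 + 1 = 23.
The forward primer is identical to the top strand there: CGTCTCCAACGA.

5'-CGTCTCCAACGA-3'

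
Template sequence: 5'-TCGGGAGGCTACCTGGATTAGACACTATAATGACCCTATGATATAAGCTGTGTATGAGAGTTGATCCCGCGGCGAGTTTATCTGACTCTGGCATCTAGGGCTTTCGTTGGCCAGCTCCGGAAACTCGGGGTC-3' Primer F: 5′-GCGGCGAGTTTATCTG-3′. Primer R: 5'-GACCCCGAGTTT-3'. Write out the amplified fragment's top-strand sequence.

5'-GCGGCGAGTTTATCTGACTCTGGCATCTAGGGCTTTCGTTGGCCAGCTCCGGAAACTCGGGGTC-3'

The forward primer matches the template at positions 69–84.
Taking the reverse complement of GACCCCGAGTTT gives AAACTCGGGGTC, found at positions 121–132 on the template; the primer anneals here to the top strand with its 3' end pointing upstream.
The product is the template from position 69 through 132 (64 bp).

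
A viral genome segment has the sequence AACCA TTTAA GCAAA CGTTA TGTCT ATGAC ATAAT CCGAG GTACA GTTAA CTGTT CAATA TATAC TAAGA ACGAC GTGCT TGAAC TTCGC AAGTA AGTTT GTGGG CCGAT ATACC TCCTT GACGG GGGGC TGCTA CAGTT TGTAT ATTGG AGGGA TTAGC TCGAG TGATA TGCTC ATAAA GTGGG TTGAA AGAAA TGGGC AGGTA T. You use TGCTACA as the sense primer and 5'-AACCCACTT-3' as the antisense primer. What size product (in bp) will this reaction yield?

The forward primer matches the template at positions 131–137.
The reverse primer's reverse complement is AAGTGGGTT, which matches the template at positions 179–187.
The product runs from position 131 to position 187, so its length is 187 − 131 + 1 = 57 bp.

57 bp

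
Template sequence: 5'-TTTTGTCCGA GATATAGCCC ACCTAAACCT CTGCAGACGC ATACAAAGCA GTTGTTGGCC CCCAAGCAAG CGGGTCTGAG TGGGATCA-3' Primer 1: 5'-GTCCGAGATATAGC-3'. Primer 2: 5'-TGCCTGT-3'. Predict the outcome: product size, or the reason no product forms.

Primer 2 (TGCCTGT) does not match the top strand, and its reverse complement ACAGGCA does not match either.
With no annealing site for primer 2, no amplification occurs.

No product — primer 2 has no binding site in the template.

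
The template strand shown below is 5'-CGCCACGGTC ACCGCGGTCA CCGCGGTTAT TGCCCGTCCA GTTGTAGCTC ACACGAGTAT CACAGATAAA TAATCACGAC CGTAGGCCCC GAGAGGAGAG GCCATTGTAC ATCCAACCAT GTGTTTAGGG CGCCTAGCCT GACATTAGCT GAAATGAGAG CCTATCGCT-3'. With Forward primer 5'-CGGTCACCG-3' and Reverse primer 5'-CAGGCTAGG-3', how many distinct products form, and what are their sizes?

Two products: 136 bp, 127 bp

The forward primer CGGTCACCG matches the top strand at positions 6–14, 15–23.
The reverse primer's reverse complement is CCTAGCCTG, matching at positions 133–141.
Each forward site pairs with the reverse site to give a product ending at position 141: sizes 136, 127 bp.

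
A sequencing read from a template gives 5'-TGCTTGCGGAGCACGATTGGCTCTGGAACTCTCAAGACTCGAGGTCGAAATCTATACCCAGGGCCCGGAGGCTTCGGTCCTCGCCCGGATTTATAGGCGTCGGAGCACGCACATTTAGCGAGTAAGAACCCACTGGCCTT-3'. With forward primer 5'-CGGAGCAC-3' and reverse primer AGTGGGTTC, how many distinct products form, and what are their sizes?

Two products: 128 bp, 34 bp

The forward primer CGGAGCAC matches the top strand at positions 7–14, 101–108.
The reverse primer's reverse complement is GAACCCACT, matching at positions 126–134.
Each forward site pairs with the reverse site to give a product ending at position 134: sizes 128, 34 bp.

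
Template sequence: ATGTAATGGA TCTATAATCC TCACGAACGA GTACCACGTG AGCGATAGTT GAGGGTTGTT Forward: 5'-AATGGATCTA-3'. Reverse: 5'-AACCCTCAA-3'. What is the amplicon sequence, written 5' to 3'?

5'-AATGGATCTATAATCCTCACGAACGAGTACCACGTGAGCGATAGTTGAGGGTT-3'

Forward primer AATGGATCTA is found on the top strand at positions 5–14.
Taking the reverse complement of AACCCTCAA gives TTGAGGGTT, found at positions 49–57 on the template; the primer anneals here to the top strand with its 3' end pointing upstream.
The product is the template from position 5 through 57 (53 bp).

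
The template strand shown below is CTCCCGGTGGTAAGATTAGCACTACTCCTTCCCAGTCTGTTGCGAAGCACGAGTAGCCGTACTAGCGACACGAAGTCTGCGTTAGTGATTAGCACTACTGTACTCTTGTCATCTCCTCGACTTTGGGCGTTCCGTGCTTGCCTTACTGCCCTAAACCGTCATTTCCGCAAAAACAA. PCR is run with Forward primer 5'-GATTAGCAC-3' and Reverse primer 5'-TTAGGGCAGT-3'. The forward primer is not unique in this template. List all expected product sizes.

141 bp, 68 bp

The forward primer GATTAGCAC matches the top strand at positions 14–22, 87–95.
The reverse primer's reverse complement is ACTGCCCTAA, matching at positions 145–154.
Each forward site pairs with the reverse site to give a product ending at position 154: sizes 141, 68 bp.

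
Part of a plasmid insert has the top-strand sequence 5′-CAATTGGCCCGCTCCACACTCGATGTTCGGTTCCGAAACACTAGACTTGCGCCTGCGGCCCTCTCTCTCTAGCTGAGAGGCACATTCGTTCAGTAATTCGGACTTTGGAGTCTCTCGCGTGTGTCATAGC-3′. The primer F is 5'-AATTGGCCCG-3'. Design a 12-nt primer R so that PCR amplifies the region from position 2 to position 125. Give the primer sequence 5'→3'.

The product's 3' end on the top strand is position 125.
The reverse primer anneals to the top strand over positions 114–125, i.e. to CTCGCGTGTGTC.
Its sequence written 5'→3' is the reverse complement: GACACACGCGAG.

5'-GACACACGCGAG-3'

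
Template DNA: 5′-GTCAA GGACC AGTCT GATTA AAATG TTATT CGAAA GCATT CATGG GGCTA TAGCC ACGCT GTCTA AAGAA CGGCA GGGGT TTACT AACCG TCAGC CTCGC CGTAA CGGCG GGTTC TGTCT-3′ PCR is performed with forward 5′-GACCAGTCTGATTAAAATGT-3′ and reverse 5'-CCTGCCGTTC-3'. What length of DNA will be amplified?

71 bp

Scanning the template, GACCAGTCTGATTAAAATGT occurs at positions 7–26; this primer anneals to the bottom strand there with its 3' end pointing downstream.
Taking the reverse complement of CCTGCCGTTC gives GAACGGCAGG, found at positions 68–77 on the template; the primer anneals here to the top strand with its 3' end pointing upstream.
Amplicon spans positions 7–77: 71 bp.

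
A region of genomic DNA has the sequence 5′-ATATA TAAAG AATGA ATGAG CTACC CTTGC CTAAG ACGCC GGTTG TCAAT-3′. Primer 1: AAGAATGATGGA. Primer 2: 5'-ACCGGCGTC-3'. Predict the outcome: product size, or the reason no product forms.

No product — primer 1 has no binding site in the template.

Primer 1 (AAGAATGATGGA) does not match the top strand, and its reverse complement TCCATCATTCTT does not match either.
With no annealing site for primer 1, no amplification occurs.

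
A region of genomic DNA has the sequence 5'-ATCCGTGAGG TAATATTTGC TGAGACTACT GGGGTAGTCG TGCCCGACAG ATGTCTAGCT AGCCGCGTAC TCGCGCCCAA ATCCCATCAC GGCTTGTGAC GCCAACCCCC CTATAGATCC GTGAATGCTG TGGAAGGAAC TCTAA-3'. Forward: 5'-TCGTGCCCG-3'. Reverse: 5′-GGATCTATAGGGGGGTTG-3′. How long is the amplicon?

Scanning the template, TCGTGCCCG occurs at positions 38–46; this primer anneals to the bottom strand there with its 3' end pointing downstream.
Reverse complement of the reverse primer: CAACCCCCCTATAGATCC. This occurs on the top strand at positions 103–120.
Product length = (reverse-primer end) − (forward-primer start) + 1 = 120 − 38 + 1 = 83 bp.

83 bp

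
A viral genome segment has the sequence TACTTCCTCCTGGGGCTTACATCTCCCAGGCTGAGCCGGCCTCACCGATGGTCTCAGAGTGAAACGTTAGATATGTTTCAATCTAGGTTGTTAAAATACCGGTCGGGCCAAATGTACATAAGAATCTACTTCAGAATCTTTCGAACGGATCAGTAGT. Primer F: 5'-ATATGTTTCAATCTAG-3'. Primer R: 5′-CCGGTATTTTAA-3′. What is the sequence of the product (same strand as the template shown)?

Scanning the template, ATATGTTTCAATCTAG occurs at positions 71–86; this primer anneals to the bottom strand there with its 3' end pointing downstream.
Reverse complement of the reverse primer: TTAAAATACCGG. This occurs on the top strand at positions 91–102.
The product is the template from position 71 through 102 (32 bp).

5'-ATATGTTTCAATCTAGGTTGTTAAAATACCGG-3'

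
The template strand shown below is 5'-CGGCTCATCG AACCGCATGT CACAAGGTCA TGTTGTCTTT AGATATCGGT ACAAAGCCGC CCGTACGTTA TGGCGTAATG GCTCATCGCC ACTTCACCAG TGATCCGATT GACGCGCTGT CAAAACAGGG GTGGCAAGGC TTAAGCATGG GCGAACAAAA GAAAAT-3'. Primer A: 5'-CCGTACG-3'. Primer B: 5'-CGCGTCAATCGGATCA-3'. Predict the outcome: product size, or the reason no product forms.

Primer A (CCGTACG) matches the top strand at positions 61–67; it acts as a forward primer.
Primer B's reverse complement is TGATCCGATTGACGCG, matching the top strand at positions 101–116; it acts as a reverse primer.
The 3' ends face each other across positions 61–116, giving a 56 bp product.

Yes — a 56 bp product.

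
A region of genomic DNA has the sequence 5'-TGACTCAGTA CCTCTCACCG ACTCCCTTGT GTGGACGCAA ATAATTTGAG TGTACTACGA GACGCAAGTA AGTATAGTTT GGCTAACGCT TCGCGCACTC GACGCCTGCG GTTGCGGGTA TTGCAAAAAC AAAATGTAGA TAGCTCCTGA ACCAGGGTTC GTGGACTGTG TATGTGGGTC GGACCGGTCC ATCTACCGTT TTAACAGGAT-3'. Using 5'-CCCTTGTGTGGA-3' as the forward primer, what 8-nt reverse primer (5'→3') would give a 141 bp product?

5'-CCACGAAC-3'

The forward primer binds at positions 24–35, so a 141 bp product ends at position 24 + 141 − 1 = 164.
The reverse primer anneals to the top strand over positions 157–164, i.e. to GTTCGTGG.
Its sequence written 5'→3' is the reverse complement: CCACGAAC.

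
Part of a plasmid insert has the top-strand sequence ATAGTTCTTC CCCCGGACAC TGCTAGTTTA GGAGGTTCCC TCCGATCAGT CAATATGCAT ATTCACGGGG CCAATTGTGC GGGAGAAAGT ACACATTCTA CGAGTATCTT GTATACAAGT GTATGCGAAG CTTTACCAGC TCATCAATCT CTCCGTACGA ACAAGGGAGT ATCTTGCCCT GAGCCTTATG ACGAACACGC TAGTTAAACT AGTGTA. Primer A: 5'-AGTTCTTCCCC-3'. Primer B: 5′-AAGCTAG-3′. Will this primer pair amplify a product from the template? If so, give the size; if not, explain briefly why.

Primer B (AAGCTAG) does not match the top strand, and its reverse complement CTAGCTT does not match either.
With no annealing site for primer B, no amplification occurs.

No product — primer B has no binding site in the template.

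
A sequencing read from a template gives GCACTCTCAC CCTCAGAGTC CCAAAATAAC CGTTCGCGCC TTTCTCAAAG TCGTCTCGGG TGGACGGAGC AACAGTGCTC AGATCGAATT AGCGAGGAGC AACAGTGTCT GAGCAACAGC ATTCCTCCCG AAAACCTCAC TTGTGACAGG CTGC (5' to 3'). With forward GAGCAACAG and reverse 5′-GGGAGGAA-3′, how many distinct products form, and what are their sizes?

Three products: 63 bp, 33 bp, 19 bp

The forward primer GAGCAACAG matches the top strand at positions 67–75, 97–105, 111–119.
The reverse primer's reverse complement is TTCCTCCC, matching at positions 122–129.
Each forward site pairs with the reverse site to give a product ending at position 129: sizes 63, 33, 19 bp.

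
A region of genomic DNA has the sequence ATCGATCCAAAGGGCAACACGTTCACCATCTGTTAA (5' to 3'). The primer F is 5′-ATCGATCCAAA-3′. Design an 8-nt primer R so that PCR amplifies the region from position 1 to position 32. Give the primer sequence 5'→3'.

The product's 3' end on the top strand is position 32.
The reverse primer anneals to the top strand over positions 25–32, i.e. to ACCATCTG.
Its sequence written 5'→3' is the reverse complement: CAGATGGT.

5'-CAGATGGT-3'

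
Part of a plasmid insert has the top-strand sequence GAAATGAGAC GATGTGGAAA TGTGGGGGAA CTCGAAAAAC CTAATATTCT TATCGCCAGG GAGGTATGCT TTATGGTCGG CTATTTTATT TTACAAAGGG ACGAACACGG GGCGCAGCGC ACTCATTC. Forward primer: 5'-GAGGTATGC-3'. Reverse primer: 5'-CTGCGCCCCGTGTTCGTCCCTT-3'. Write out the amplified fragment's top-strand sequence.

The forward primer matches the template at positions 61–69.
The reverse primer's reverse complement is AAGGGACGAACACGGGGCGCAG, which matches the template at positions 96–117.
The product is the template from position 61 through 117 (57 bp).

5'-GAGGTATGCTTTATGGTCGGCTATTTTATTTTACAAAGGGACGAACACGGGGCGCAG-3'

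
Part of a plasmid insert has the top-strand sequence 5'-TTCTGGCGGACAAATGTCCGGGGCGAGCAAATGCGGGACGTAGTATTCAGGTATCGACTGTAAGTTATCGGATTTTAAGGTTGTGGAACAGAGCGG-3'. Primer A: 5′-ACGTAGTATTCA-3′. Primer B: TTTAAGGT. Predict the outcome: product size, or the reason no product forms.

No product — both primers anneal to the same strand and extend in the same direction.

Primer A (ACGTAGTATTCA) matches the top strand at positions 38–49 (3' end points downstream).
Primer B (TTTAAGGT) also matches the top strand directly, at positions 74–81 — its reverse complement ACCTTAAA is not present.
Both primers anneal to the bottom strand with 3' ends pointing the same way, so neither can prime synthesis back toward the other.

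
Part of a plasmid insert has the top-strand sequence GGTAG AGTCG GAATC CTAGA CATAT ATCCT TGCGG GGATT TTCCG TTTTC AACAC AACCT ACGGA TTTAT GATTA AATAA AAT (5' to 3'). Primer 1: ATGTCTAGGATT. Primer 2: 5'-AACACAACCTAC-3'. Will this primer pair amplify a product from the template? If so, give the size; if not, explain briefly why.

Primer 1 (ATGTCTAGGATT) has reverse complement AATCCTAGACAT, which matches the top strand at positions 12–23; primer 1 anneals to the top strand there with its 3' end pointing upstream toward position 12.
Primer 2 (AACACAACCTAC) matches the top strand directly at positions 51–62; it anneals to the bottom strand with its 3' end pointing downstream toward position 62.
The 3' ends diverge (primer 1 extends toward position 1, primer 2 toward position 83), so the primers never converge on a shared product.

No product — the primers' 3' ends point away from each other.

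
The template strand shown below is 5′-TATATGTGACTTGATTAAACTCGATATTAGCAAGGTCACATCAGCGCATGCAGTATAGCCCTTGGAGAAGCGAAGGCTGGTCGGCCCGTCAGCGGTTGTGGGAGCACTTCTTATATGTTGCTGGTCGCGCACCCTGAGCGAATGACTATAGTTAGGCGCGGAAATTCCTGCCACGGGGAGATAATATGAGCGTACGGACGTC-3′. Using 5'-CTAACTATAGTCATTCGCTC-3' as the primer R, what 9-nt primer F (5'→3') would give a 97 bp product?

The reverse primer's reverse complement GAGCGAATGACTATAGTTAG matches the template at positions 136–155, so the product ends at position 155.
A 97 bp product then starts at position 155 − 97 + 1 = 59.
The forward primer is identical to the top strand there: CCCTTGGAG.

5'-CCCTTGGAG-3'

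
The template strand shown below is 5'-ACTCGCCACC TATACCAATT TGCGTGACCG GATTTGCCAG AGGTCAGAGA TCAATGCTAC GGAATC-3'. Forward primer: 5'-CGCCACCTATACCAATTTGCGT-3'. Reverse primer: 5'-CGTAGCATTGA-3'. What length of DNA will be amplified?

58 bp

Scanning the template, CGCCACCTATACCAATTTGCGT occurs at positions 4–25; this primer anneals to the bottom strand there with its 3' end pointing downstream.
Taking the reverse complement of CGTAGCATTGA gives TCAATGCTACG, found at positions 51–61 on the template; the primer anneals here to the top strand with its 3' end pointing upstream.
The product runs from position 4 to position 61, so its length is 61 − 4 + 1 = 58 bp.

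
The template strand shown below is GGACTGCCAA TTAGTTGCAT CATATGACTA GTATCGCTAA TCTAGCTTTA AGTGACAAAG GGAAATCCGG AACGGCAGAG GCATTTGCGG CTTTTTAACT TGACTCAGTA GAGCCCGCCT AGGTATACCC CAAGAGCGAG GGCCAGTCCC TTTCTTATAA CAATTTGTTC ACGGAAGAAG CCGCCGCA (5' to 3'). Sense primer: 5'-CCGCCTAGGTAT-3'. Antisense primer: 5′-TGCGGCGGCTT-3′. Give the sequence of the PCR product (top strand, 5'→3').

The forward primer matches the template at positions 115–126.
Reverse complement of the reverse primer: AAGCCGCCGCA. This occurs on the top strand at positions 178–188.
The product is the template from position 115 through 188 (74 bp).

5'-CCGCCTAGGTATACCCCAAGAGCGAGGGCCAGTCCCTTTCTTATAACAATTTGTTCACGGAAGAAGCCGCCGCA-3'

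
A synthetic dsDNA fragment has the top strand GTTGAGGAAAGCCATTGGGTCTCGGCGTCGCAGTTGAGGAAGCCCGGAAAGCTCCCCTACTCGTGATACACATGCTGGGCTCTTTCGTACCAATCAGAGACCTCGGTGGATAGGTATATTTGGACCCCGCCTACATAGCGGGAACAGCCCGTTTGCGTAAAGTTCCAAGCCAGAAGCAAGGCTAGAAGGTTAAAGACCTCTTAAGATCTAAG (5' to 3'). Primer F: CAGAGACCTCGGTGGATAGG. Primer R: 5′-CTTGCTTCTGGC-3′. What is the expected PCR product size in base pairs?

Scanning the template, CAGAGACCTCGGTGGATAGG occurs at positions 95–114; this primer anneals to the bottom strand there with its 3' end pointing downstream.
Taking the reverse complement of CTTGCTTCTGGC gives GCCAGAAGCAAG, found at positions 169–180 on the template; the primer anneals here to the top strand with its 3' end pointing upstream.
The product runs from position 95 to position 180, so its length is 180 − 95 + 1 = 86 bp.

86 bp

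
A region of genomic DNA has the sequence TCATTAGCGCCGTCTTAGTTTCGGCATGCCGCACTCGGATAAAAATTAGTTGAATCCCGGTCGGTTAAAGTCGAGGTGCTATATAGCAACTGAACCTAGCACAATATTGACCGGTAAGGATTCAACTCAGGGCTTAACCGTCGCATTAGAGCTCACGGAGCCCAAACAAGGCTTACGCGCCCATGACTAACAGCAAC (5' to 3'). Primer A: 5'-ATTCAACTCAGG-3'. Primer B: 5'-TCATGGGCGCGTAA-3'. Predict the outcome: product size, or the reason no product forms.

Primer A (ATTCAACTCAGG) matches the top strand at positions 120–131; it acts as a forward primer.
Primer B's reverse complement is TTACGCGCCCATGA, matching the top strand at positions 173–186; it acts as a reverse primer.
The 3' ends face each other across positions 120–186, giving a 67 bp product.

Yes — a 67 bp product.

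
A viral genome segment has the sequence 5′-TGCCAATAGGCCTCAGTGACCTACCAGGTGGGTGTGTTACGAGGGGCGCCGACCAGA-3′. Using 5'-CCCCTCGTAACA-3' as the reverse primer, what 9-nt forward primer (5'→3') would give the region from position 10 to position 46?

The reverse primer's reverse complement TGTTACGAGGGG matches the template at positions 35–46; the product starts at position 10.
The forward primer is identical to the top strand over positions 10–18: GCCTCAGTG.

5'-GCCTCAGTG-3'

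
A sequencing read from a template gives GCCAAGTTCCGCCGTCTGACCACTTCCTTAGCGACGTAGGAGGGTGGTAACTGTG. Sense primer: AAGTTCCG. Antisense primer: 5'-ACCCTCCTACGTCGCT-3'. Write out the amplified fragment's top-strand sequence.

Forward primer AAGTTCCG is found on the top strand at positions 4–11.
Taking the reverse complement of ACCCTCCTACGTCGCT gives AGCGACGTAGGAGGGT, found at positions 30–45 on the template; the primer anneals here to the top strand with its 3' end pointing upstream.
The product is the template from position 4 through 45 (42 bp).

5'-AAGTTCCGCCGTCTGACCACTTCCTTAGCGACGTAGGAGGGT-3'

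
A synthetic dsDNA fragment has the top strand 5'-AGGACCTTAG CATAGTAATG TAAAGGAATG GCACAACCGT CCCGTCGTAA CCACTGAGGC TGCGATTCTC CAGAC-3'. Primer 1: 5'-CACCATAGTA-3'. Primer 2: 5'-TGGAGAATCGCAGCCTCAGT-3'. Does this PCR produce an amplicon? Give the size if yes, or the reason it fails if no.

No product — primer 1 has no binding site in the template.

Primer 1 (CACCATAGTA) does not match the top strand, and its reverse complement TACTATGGTG does not match either.
With no annealing site for primer 1, no amplification occurs.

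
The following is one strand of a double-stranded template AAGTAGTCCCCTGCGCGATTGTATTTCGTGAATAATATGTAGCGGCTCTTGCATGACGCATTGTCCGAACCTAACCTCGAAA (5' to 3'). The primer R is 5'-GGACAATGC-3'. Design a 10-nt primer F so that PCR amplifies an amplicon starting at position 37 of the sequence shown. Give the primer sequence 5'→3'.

5'-ATGTAGCGGC-3'

The reverse primer's reverse complement GCATTGTCC matches the template at positions 58–66; the product starts at position 37.
The forward primer is identical to the top strand over positions 37–46: ATGTAGCGGC.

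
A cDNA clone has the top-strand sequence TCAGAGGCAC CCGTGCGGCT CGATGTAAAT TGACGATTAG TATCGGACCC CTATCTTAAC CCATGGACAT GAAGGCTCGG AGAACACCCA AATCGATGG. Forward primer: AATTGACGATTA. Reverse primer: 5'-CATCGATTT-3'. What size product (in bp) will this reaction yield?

71 bp

Scanning the template, AATTGACGATTA occurs at positions 28–39; this primer anneals to the bottom strand there with its 3' end pointing downstream.
Taking the reverse complement of CATCGATTT gives AAATCGATG, found at positions 90–98 on the template; the primer anneals here to the top strand with its 3' end pointing upstream.
The product runs from position 28 to position 98, so its length is 98 − 28 + 1 = 71 bp.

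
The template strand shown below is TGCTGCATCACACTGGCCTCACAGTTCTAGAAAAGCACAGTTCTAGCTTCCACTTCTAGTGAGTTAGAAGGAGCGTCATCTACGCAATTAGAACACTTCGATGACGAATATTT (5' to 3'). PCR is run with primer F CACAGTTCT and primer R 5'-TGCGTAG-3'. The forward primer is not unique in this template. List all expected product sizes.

67 bp, 51 bp

The forward primer CACAGTTCT matches the top strand at positions 20–28, 36–44.
The reverse primer's reverse complement is CTACGCA, matching at positions 80–86.
Each forward site pairs with the reverse site to give a product ending at position 86: sizes 67, 51 bp.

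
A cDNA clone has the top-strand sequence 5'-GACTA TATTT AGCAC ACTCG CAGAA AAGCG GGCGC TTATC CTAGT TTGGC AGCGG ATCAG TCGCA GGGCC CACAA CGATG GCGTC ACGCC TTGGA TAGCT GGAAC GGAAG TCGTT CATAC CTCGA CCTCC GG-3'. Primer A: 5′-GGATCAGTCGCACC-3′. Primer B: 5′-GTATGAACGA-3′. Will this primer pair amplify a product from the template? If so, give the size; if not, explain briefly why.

No product — primer A has no binding site in the template.

Primer A (GGATCAGTCGCACC) does not match the top strand, and its reverse complement GGTGCGACTGATCC does not match either.
With no annealing site for primer A, no amplification occurs.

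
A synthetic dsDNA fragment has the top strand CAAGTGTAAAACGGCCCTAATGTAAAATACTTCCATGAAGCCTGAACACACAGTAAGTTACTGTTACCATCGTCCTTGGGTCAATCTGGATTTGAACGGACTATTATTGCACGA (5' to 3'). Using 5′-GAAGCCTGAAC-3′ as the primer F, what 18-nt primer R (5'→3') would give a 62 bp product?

5'-CGTTCAAATCCAGATTGA-3'

The forward primer binds at positions 37–47, so a 62 bp product ends at position 37 + 62 − 1 = 98.
The reverse primer anneals to the top strand over positions 81–98, i.e. to TCAATCTGGATTTGAACG.
Its sequence written 5'→3' is the reverse complement: CGTTCAAATCCAGATTGA.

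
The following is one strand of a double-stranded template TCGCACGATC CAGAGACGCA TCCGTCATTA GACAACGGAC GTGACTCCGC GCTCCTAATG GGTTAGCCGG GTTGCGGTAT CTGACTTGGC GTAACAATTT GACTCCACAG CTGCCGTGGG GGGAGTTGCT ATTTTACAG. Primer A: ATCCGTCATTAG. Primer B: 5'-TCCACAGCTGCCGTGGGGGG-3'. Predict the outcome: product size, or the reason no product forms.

No product — both primers anneal to the same strand and extend in the same direction.

Primer A (ATCCGTCATTAG) matches the top strand at positions 20–31 (3' end points downstream).
Primer B (TCCACAGCTGCCGTGGGGGG) also matches the top strand directly, at positions 104–123 — its reverse complement CCCCCCACGGCAGCTGTGGA is not present.
Both primers anneal to the bottom strand with 3' ends pointing the same way, so neither can prime synthesis back toward the other.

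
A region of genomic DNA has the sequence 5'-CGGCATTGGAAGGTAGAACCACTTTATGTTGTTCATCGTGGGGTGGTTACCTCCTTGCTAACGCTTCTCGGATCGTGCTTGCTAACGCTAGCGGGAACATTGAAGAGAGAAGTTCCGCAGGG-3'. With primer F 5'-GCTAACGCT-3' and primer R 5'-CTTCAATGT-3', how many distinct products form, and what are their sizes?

The forward primer GCTAACGCT matches the top strand at positions 57–65, 81–89.
The reverse primer's reverse complement is ACATTGAAG, matching at positions 97–105.
Each forward site pairs with the reverse site to give a product ending at position 105: sizes 49, 25 bp.

Two products: 49 bp, 25 bp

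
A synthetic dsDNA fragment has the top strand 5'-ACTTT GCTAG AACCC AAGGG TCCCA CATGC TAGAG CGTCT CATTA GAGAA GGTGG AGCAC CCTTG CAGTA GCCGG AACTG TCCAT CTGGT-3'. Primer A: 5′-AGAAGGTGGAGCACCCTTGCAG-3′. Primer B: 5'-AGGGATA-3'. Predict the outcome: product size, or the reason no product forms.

Primer B (AGGGATA) does not match the top strand, and its reverse complement TATCCCT does not match either.
With no annealing site for primer B, no amplification occurs.

No product — primer B has no binding site in the template.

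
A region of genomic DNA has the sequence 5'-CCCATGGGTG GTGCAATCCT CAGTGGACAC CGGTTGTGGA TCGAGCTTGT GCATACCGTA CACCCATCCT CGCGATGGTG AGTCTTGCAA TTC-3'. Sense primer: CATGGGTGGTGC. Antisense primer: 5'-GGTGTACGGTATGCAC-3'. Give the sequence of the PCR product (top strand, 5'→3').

5'-CATGGGTGGTGCAATCCTCAGTGGACACCGGTTGTGGATCGAGCTTGTGCATACCGTACACC-3'

Forward primer CATGGGTGGTGC is found on the top strand at positions 3–14.
Reverse complement of the reverse primer: GTGCATACCGTACACC. This occurs on the top strand at positions 49–64.
The product is the template from position 3 through 64 (62 bp).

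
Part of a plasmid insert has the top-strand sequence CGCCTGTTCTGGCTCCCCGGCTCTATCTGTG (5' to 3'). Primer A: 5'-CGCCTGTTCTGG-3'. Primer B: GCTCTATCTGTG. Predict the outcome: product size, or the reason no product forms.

Primer A (CGCCTGTTCTGG) matches the top strand at positions 1–12 (3' end points downstream).
Primer B (GCTCTATCTGTG) also matches the top strand directly, at positions 20–31 — its reverse complement CACAGATAGAGC is not present.
Both primers anneal to the bottom strand with 3' ends pointing the same way, so neither can prime synthesis back toward the other.

No product — both primers anneal to the same strand and extend in the same direction.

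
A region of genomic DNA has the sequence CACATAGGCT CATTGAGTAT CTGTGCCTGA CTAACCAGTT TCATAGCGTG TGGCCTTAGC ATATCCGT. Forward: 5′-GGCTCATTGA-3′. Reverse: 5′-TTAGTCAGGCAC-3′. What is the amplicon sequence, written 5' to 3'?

5'-GGCTCATTGAGTATCTGTGCCTGACTAA-3'

The forward primer matches the template at positions 7–16.
Taking the reverse complement of TTAGTCAGGCAC gives GTGCCTGACTAA, found at positions 23–34 on the template; the primer anneals here to the top strand with its 3' end pointing upstream.
The product is the template from position 7 through 34 (28 bp).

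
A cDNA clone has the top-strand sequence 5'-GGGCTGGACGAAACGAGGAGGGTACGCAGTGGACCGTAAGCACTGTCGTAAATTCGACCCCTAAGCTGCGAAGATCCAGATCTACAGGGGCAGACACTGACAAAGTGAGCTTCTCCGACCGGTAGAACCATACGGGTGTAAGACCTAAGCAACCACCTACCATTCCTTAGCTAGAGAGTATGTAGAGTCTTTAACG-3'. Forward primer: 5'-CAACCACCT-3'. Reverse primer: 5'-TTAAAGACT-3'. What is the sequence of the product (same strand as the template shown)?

5'-CAACCACCTACCATTCCTTAGCTAGAGAGTATGTAGAGTCTTTAA-3'

Scanning the template, CAACCACCT occurs at positions 150–158; this primer anneals to the bottom strand there with its 3' end pointing downstream.
Taking the reverse complement of TTAAAGACT gives AGTCTTTAA, found at positions 186–194 on the template; the primer anneals here to the top strand with its 3' end pointing upstream.
The product is the template from position 150 through 194 (45 bp).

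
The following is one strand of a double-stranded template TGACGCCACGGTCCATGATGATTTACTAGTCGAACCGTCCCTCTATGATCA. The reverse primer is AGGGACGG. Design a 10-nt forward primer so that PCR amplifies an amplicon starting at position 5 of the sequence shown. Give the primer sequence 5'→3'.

5'-GCCACGGTCC-3'

The reverse primer's reverse complement CCGTCCCT matches the template at positions 35–42; the product starts at position 5.
The forward primer is identical to the top strand over positions 5–14: GCCACGGTCC.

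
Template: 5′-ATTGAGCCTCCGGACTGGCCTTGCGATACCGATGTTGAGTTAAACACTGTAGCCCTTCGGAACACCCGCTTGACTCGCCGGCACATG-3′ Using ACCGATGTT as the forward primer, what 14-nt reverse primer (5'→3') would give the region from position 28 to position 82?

The product's 3' end on the top strand is position 82.
The reverse primer anneals to the top strand over positions 69–82, i.e. to CTTGACTCGCCGGC.
Its sequence written 5'→3' is the reverse complement: GCCGGCGAGTCAAG.

5'-GCCGGCGAGTCAAG-3'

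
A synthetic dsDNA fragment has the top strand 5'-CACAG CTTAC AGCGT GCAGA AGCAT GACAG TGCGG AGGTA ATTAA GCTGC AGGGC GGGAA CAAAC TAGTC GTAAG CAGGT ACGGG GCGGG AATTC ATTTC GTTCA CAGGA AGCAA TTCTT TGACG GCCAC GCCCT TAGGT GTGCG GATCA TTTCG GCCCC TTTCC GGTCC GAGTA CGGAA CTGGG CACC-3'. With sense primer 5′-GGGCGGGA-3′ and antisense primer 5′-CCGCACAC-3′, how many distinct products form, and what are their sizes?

The forward primer GGGCGGGA matches the top strand at positions 52–59, 84–91.
The reverse primer's reverse complement is GTGTGCGG, matching at positions 139–146.
Each forward site pairs with the reverse site to give a product ending at position 146: sizes 95, 63 bp.

Two products: 95 bp, 63 bp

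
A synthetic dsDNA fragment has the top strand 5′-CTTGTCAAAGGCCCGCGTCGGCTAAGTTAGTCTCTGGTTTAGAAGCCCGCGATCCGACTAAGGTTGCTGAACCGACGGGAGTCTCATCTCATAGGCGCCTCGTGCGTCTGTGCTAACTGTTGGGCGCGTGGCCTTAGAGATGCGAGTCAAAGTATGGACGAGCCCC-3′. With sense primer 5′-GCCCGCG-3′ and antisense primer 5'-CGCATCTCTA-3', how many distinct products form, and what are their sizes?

The forward primer GCCCGCG matches the top strand at positions 11–17, 45–51.
The reverse primer's reverse complement is TAGAGATGCG, matching at positions 135–144.
Each forward site pairs with the reverse site to give a product ending at position 144: sizes 134, 100 bp.

Two products: 134 bp, 100 bp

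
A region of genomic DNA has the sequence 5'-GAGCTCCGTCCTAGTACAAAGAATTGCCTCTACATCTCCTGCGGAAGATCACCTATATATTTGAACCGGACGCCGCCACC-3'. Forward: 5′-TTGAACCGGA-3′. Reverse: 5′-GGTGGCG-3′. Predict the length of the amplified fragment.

The forward primer matches the template at positions 61–70.
Reverse complement of the reverse primer: CGCCACC. This occurs on the top strand at positions 74–80.
Amplicon spans positions 61–80: 20 bp.

20 bp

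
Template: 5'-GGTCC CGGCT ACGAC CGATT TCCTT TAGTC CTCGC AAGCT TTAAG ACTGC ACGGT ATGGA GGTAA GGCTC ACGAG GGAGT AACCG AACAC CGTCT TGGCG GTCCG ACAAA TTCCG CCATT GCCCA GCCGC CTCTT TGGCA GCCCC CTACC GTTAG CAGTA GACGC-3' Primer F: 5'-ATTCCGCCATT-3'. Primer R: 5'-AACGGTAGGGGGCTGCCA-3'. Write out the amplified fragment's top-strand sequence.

5'-ATTCCGCCATTGCCCAGCCGCCTCTTTGGCAGCCCCCTACCGTT-3'

Scanning the template, ATTCCGCCATT occurs at positions 110–120; this primer anneals to the bottom strand there with its 3' end pointing downstream.
The reverse primer's reverse complement is TGGCAGCCCCCTACCGTT, which matches the template at positions 136–153.
The product is the template from position 110 through 153 (44 bp).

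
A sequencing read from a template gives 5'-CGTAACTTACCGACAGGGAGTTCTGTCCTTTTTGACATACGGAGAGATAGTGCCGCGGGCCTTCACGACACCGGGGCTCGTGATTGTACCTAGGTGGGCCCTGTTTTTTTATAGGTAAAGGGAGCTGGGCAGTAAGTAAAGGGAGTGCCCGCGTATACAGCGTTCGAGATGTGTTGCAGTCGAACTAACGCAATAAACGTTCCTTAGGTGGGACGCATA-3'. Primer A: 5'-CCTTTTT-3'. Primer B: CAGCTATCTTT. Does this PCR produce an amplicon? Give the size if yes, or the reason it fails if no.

Primer B (CAGCTATCTTT) does not match the top strand, and its reverse complement AAAGATAGCTG does not match either.
With no annealing site for primer B, no amplification occurs.

No product — primer B has no binding site in the template.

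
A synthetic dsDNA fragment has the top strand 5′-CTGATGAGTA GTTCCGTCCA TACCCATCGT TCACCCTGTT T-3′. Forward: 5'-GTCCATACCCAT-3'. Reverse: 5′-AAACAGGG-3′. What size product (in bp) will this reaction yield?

26 bp

The forward primer matches the template at positions 16–27.
Reverse complement of the reverse primer: CCCTGTTT. This occurs on the top strand at positions 34–41.
The product runs from position 16 to position 41, so its length is 41 − 16 + 1 = 26 bp.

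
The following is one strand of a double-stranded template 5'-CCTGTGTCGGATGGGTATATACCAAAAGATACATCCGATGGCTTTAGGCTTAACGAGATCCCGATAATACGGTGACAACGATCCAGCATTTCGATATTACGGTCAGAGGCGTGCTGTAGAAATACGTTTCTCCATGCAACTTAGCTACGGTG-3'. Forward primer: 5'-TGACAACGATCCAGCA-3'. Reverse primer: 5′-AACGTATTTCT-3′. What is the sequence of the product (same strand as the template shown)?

The forward primer matches the template at positions 73–88.
The reverse primer's reverse complement is AGAAATACGTT, which matches the template at positions 118–128.
The product is the template from position 73 through 128 (56 bp).

5'-TGACAACGATCCAGCATTTCGATATTACGGTCAGAGGCGTGCTGTAGAAATACGTT-3'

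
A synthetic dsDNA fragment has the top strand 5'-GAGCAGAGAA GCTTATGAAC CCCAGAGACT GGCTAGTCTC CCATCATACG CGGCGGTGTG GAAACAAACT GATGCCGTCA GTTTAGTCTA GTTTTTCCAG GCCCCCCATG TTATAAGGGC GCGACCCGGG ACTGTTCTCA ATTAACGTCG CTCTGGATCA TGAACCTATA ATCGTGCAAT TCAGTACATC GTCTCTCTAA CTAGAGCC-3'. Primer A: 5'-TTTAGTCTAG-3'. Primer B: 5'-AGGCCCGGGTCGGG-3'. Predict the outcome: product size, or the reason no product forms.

No product — primer B has no binding site in the template.

Primer B (AGGCCCGGGTCGGG) does not match the top strand, and its reverse complement CCCGACCCGGGCCT does not match either.
With no annealing site for primer B, no amplification occurs.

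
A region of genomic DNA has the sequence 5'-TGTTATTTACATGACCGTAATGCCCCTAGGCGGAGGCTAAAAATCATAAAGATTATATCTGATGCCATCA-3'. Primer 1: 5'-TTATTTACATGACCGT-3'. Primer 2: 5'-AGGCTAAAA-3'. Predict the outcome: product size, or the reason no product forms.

Primer 1 (TTATTTACATGACCGT) matches the top strand at positions 3–18 (3' end points downstream).
Primer 2 (AGGCTAAAA) also matches the top strand directly, at positions 34–42 — its reverse complement TTTTAGCCT is not present.
Both primers anneal to the bottom strand with 3' ends pointing the same way, so neither can prime synthesis back toward the other.

No product — both primers anneal to the same strand and extend in the same direction.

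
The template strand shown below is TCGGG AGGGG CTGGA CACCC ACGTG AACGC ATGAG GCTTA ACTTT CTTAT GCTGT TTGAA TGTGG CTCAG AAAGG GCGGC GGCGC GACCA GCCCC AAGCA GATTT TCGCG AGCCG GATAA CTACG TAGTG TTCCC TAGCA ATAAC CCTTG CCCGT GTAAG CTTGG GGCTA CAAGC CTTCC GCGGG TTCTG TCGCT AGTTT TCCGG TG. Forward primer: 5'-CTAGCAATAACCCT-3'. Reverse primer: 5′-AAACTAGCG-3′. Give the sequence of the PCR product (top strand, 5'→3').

The forward primer matches the template at positions 135–148.
Reverse complement of the reverse primer: CGCTAGTTT. This occurs on the top strand at positions 192–200.
The product is the template from position 135 through 200 (66 bp).

5'-CTAGCAATAACCCTTGCCCGTGTAAGCTTGGGGCTACAAGCCTTCCGCGGGTTCTGTCGCTAGTTT-3'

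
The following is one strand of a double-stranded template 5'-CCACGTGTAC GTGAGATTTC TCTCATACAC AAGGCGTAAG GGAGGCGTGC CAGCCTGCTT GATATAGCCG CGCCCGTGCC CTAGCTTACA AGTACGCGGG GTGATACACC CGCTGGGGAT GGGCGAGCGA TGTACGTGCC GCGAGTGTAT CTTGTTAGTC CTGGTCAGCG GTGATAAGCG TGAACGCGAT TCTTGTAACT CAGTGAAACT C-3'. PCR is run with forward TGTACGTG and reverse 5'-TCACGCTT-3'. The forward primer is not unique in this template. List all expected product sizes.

The forward primer TGTACGTG matches the top strand at positions 6–13, 131–138.
The reverse primer's reverse complement is AAGCGTGA, matching at positions 176–183.
Each forward site pairs with the reverse site to give a product ending at position 183: sizes 178, 53 bp.

178 bp, 53 bp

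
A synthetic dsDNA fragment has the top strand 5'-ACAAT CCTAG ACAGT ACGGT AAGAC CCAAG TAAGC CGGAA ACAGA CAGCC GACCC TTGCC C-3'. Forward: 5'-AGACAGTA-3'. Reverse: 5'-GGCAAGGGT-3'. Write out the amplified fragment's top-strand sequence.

5'-AGACAGTACGGTAAGACCCAAGTAAGCCGGAAACAGACAGCCGACCCTTGCC-3'

Scanning the template, AGACAGTA occurs at positions 9–16; this primer anneals to the bottom strand there with its 3' end pointing downstream.
Reverse complement of the reverse primer: ACCCTTGCC. This occurs on the top strand at positions 52–60.
The product is the template from position 9 through 60 (52 bp).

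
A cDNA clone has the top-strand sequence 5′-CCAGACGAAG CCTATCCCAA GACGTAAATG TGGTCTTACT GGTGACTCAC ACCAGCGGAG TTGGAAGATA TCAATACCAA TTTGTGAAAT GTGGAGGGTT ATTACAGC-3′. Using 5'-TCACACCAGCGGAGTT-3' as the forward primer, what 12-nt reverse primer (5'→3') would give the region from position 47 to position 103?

The product's 3' end on the top strand is position 103.
The reverse primer anneals to the top strand over positions 92–103, i.e. to TGGAGGGTTATT.
Its sequence written 5'→3' is the reverse complement: AATAACCCTCCA.

5'-AATAACCCTCCA-3'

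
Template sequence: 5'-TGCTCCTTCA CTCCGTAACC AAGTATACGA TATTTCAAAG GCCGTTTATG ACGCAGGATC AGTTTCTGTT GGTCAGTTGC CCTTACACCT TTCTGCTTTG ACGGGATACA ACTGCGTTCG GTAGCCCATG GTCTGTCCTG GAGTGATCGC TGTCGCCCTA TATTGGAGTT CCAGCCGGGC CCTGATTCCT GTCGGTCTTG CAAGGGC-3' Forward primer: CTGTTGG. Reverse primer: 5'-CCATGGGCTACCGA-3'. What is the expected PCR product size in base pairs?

Scanning the template, CTGTTGG occurs at positions 66–72; this primer anneals to the bottom strand there with its 3' end pointing downstream.
The reverse primer's reverse complement is TCGGTAGCCCATGG, which matches the template at positions 118–131.
Product length = (reverse-primer end) − (forward-primer start) + 1 = 131 − 66 + 1 = 66 bp.

66 bp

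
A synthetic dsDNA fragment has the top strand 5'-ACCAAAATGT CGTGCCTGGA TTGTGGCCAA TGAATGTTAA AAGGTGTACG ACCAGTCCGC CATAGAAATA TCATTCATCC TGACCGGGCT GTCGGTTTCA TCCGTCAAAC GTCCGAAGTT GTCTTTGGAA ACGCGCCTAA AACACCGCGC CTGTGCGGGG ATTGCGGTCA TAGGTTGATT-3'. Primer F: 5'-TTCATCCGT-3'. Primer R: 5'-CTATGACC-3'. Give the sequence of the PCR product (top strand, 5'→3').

The forward primer matches the template at positions 97–105.
The reverse primer's reverse complement is GGTCATAG, which matches the template at positions 166–173.
The product is the template from position 97 through 173 (77 bp).

5'-TTCATCCGTCAAACGTCCGAAGTTGTCTTTGGAAACGCGCCTAAAACACCGCGCCTGTGCGGGGATTGCGGTCATAG-3'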